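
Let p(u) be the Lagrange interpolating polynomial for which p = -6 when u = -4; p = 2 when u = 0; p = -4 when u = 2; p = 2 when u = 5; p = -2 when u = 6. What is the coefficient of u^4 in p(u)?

-67/1080

L_0(u) = u(u - 2)(u - 5)(u - 6) / [2160] = (1/2160)u^4 - (13/2160)u^3 + (13/540)u^2 - (1/36)u
L_1(u) = (u + 4)(u - 2)(u - 5)(u - 6) / [-240] = -(1/240)u^4 + (3/80)u^3 - (37/60)u + 1
L_2(u) = (u + 4)u(u - 5)(u - 6) / [144] = (1/144)u^4 - (7/144)u^3 - (7/72)u^2 + (5/6)u
L_3(u) = (u + 4)u(u - 2)(u - 6) / [-135] = -(1/135)u^4 + (4/135)u^3 + (4/27)u^2 - (16/45)u
L_4(u) = (u + 4)u(u - 2)(u - 5) / [240] = (1/240)u^4 - (1/80)u^3 - (3/40)u^2 + (1/6)u
p(u) = (-6)·L_0 + 2·L_1 + (-4)·L_2 + 2·L_3 + (-2)·L_4
Only the coefficient of u^4 is needed; take it from each L_i and combine:
(-6)·(1/2160) + 2·(-1/240) + (-4)·(1/144) + 2·(-1/135) + (-2)·(1/240) = -67/1080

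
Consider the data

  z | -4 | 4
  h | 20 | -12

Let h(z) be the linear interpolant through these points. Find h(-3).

L_0(-3) = (-7)/[(-8)] = 7/8
L_1(-3) = (1)/[(8)] = 1/8
Sum: 20·(7/8) + (-12)·(1/8) = 16

16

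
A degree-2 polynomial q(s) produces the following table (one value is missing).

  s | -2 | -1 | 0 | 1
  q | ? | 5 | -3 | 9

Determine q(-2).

The 3 known values determine q uniquely (degree ≤ 2).
L_0(-2) = (-2)·(-3)/[(-1)·(-2)] = 3
L_1(-2) = (-1)·(-3)/[(1)·(-1)] = -3
L_2(-2) = (-1)·(-2)/[(2)·(1)] = 1
Sum: 5·(3) + (-3)·(-3) + 9·(1) = 33

33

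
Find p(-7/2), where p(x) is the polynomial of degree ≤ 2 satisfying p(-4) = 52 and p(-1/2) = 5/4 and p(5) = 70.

161/4

Evaluate each Lagrange basis at x = -7/2:
L_0(-7/2) = (-3)·(-17/2)/[(-7/2)·(-9)] = 17/21
L_1(-7/2) = (1/2)·(-17/2)/[(7/2)·(-11/2)] = 17/77
L_2(-7/2) = (1/2)·(-3)/[(9)·(11/2)] = -1/33
Sum: 52·(17/21) + 5/4·(17/77) + 70·(-1/33) = 161/4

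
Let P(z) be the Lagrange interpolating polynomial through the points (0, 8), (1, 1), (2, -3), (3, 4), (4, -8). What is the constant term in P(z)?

Build the Lagrange basis polynomials:
L_0(z) = (z - 1)(z - 2)(z - 3)(z - 4) / [24] = (1/24)z^4 - (5/12)z^3 + (35/24)z^2 - (25/12)z + 1
L_1(z) = z(z - 2)(z - 3)(z - 4) / [-6] = -(1/6)z^4 + (3/2)z^3 - (13/3)z^2 + 4z
L_2(z) = z(z - 1)(z - 3)(z - 4) / [4] = (1/4)z^4 - 2z^3 + (19/4)z^2 - 3z
L_3(z) = z(z - 1)(z - 2)(z - 4) / [-6] = -(1/6)z^4 + (7/6)z^3 - (7/3)z^2 + (4/3)z
L_4(z) = z(z - 1)(z - 2)(z - 3) / [24] = (1/24)z^4 - (1/4)z^3 + (11/24)z^2 - (1/4)z
P(z) = 8·L_0 + 1·L_1 + (-3)·L_2 + 4·L_3 + (-8)·L_4
Only the constant term is needed; take it from each L_i and combine:
8·(1) + 1·(0) + (-3)·(0) + 4·(0) + (-8)·(0) = 8

8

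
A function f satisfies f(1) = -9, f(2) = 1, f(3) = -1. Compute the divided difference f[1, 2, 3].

f[1,2] = (1 - (-9)) / (2 - 1) = 10
f[2,3] = (-1 - 1) / (3 - 2) = -2
f[1,2,3] = (-2 - 10) / (3 - 1) = -6

-6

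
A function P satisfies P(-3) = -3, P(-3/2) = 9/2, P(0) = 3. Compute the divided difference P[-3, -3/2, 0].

P[-3,-3/2] = (9/2 - (-3)) / (-3/2 - (-3)) = 5
P[-3/2,0] = (3 - 9/2) / (0 - (-3/2)) = -1
P[-3,-3/2,0] = (-1 - 5) / (0 - (-3)) = -2

-2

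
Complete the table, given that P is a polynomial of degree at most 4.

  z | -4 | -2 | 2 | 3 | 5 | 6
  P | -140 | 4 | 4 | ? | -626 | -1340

-56

The 5 known values determine P uniquely (degree ≤ 4).
Evaluate each Lagrange basis at z = 3:
L_0(3) = (5)·(1)·(-2)·(-3)/[(-2)·(-6)·(-9)·(-10)] = 1/36
L_1(3) = (7)·(1)·(-2)·(-3)/[(2)·(-4)·(-7)·(-8)] = -3/32
L_2(3) = (7)·(5)·(-2)·(-3)/[(6)·(4)·(-3)·(-4)] = 35/48
L_3(3) = (7)·(5)·(1)·(-3)/[(9)·(7)·(3)·(-1)] = 5/9
L_4(3) = (7)·(5)·(1)·(-2)/[(10)·(8)·(4)·(1)] = -7/32
Sum: (-140)·(1/36) + 4·(-3/32) + 4·(35/48) + (-626)·(5/9) + (-1340)·(-7/32) = -56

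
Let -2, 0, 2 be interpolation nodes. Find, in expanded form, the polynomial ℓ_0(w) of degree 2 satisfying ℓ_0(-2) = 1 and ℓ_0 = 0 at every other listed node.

ℓ_0(w) = (1/8)w^2 - (1/4)w

ℓ_0(w) = w(w - 2) / [(-2)·(-4)]
       = (w^2 - 2w) / (8)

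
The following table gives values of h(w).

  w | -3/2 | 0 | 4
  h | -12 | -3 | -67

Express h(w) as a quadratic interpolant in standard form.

Build the Lagrange basis polynomials:
L_0(w) = w(w - 4) / [33/4] = (4/33)w^2 - (16/33)w
L_1(w) = (w + 3/2)(w - 4) / [-6] = -(1/6)w^2 + (5/12)w + 1
L_2(w) = (w + 3/2)w / [22] = (1/22)w^2 + (3/44)w
h(w) = (-12)·L_0 + (-3)·L_1 + (-67)·L_2
  (-12)·L_0(w) = -(16/11)w^2 + (64/11)w
  (-3)·L_1(w) = (1/2)w^2 - (5/4)w - 3
  (-67)·L_2(w) = -(67/22)w^2 - (201/44)w
Adding term by term: -4w^2 - 3

h(w) = -4w^2 - 3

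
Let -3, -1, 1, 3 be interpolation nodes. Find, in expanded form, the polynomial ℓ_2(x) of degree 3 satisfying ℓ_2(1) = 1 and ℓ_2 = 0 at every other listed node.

ℓ_2(x) = (x + 3)(x + 1)(x - 3) / [(4)·(2)·(-2)]
       = (x^3 + x^2 - 9x - 9) / (-16)

ℓ_2(x) = -(1/16)x^3 - (1/16)x^2 + (9/16)x + 9/16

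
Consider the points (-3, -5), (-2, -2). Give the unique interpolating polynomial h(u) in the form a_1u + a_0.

L_0(u) = (u + 2) / [-1] = -u - 2
L_1(u) = (u + 3) / [1] = u + 3
h(u) = (-5)·L_0 + (-2)·L_1
  (-5)·L_0(u) = 5u + 10
  (-2)·L_1(u) = -2u - 6
Adding term by term: 3u + 4

h(u) = 3u + 4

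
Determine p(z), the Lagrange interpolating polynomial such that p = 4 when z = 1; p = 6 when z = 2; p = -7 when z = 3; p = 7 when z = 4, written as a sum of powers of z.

Build the Lagrange basis polynomials:
L_0(z) = (z - 2)(z - 3)(z - 4) / [-6] = -(1/6)z^3 + (3/2)z^2 - (13/3)z + 4
L_1(z) = (z - 1)(z - 3)(z - 4) / [2] = (1/2)z^3 - 4z^2 + (19/2)z - 6
L_2(z) = (z - 1)(z - 2)(z - 4) / [-2] = -(1/2)z^3 + (7/2)z^2 - 7z + 4
L_3(z) = (z - 1)(z - 2)(z - 3) / [6] = (1/6)z^3 - z^2 + (11/6)z - 1
p(z) = 4·L_0 + 6·L_1 + (-7)·L_2 + 7·L_3
  4·L_0(z) = -(2/3)z^3 + 6z^2 - (52/3)z + 16
  6·L_1(z) = 3z^3 - 24z^2 + 57z - 36
  (-7)·L_2(z) = (7/2)z^3 - (49/2)z^2 + 49z - 28
  7·L_3(z) = (7/6)z^3 - 7z^2 + (77/6)z - 7
Adding term by term: 7z^3 - (99/2)z^2 + (203/2)z - 55

p(z) = 7z^3 - (99/2)z^2 + (203/2)z - 55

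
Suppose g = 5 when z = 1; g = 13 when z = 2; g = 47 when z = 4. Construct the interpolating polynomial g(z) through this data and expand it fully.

g(z) = 3z^2 - z + 3

Newton's divided differences:
g[1,2] = (13 - 5) / (2 - 1) = 8
g[2,4] = (47 - 13) / (4 - 2) = 17
g[1,2,4] = (17 - 8) / (4 - 1) = 3
g(z) = 5 + 8·(z - 1) + 3·(z - 1)(z - 2)
Expanding: g(z) = 3z^2 - z + 3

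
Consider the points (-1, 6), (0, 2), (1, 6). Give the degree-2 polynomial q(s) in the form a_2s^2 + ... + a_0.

Newton's divided differences:
q[-1,0] = (2 - 6) / (0 - (-1)) = -4
q[0,1] = (6 - 2) / (1 - 0) = 4
q[-1,0,1] = (4 - (-4)) / (1 - (-1)) = 4
q(s) = 6 + (-4)·(s + 1) + 4·(s + 1)s
Expanding: q(s) = 4s^2 + 2

q(s) = 4s^2 + 2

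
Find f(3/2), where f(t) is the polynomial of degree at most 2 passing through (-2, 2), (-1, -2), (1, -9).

-253/24

Evaluate each Lagrange basis at t = 3/2:
L_0(3/2) = (5/2)·(1/2)/[(-1)·(-3)] = 5/12
L_1(3/2) = (7/2)·(1/2)/[(1)·(-2)] = -7/8
L_2(3/2) = (7/2)·(5/2)/[(3)·(2)] = 35/24
Sum: 2·(5/12) + (-2)·(-7/8) + (-9)·(35/24) = -253/24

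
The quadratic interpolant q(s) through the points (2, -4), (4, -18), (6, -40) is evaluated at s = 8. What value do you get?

-70

Using Newton's divided-difference form:
q[2,4] = (-18 - (-4)) / (4 - 2) = -7
q[4,6] = (-40 - (-18)) / (6 - 4) = -11
q[2,4,6] = (-11 - (-7)) / (6 - 2) = -1
q(8) = -4 + (-7)·(6) + (-1)·(6)·(4) = -70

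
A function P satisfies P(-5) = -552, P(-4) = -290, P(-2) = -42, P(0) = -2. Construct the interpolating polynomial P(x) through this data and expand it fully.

P(x) = 4x^3 - 2x^2 - 2

Build the Lagrange basis polynomials:
L_0(x) = (x + 4)(x + 2)x / [-15] = -(1/15)x^3 - (2/5)x^2 - (8/15)x
L_1(x) = (x + 5)(x + 2)x / [8] = (1/8)x^3 + (7/8)x^2 + (5/4)x
L_2(x) = (x + 5)(x + 4)x / [-12] = -(1/12)x^3 - (3/4)x^2 - (5/3)x
L_3(x) = (x + 5)(x + 4)(x + 2) / [40] = (1/40)x^3 + (11/40)x^2 + (19/20)x + 1
P(x) = (-552)·L_0 + (-290)·L_1 + (-42)·L_2 + (-2)·L_3
  (-552)·L_0(x) = (184/5)x^3 + (1104/5)x^2 + (1472/5)x
  (-290)·L_1(x) = -(145/4)x^3 - (1015/4)x^2 - (725/2)x
  (-42)·L_2(x) = (7/2)x^3 + (63/2)x^2 + 70x
  (-2)·L_3(x) = -(1/20)x^3 - (11/20)x^2 - (19/10)x - 2
Adding term by term: 4x^3 - 2x^2 - 2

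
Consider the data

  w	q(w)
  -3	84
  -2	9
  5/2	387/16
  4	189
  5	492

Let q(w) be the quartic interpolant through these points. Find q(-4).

Evaluate each Lagrange basis at w = -4:
L_0(-4) = (-2)·(-13/2)·(-8)·(-9)/[(-1)·(-11/2)·(-7)·(-8)] = 234/77
L_1(-4) = (-1)·(-13/2)·(-8)·(-9)/[(1)·(-9/2)·(-6)·(-7)] = -52/21
L_2(-4) = (-1)·(-2)·(-8)·(-9)/[(11/2)·(9/2)·(-3/2)·(-5/2)] = 256/165
L_3(-4) = (-1)·(-2)·(-13/2)·(-9)/[(7)·(6)·(3/2)·(-1)] = -13/7
L_4(-4) = (-1)·(-2)·(-13/2)·(-8)/[(8)·(7)·(5/2)·(1)] = 26/35
Sum: 84·(234/77) + 9·(-52/21) + 387/16·(256/165) + 189·(-13/7) + 492·(26/35) = 285

285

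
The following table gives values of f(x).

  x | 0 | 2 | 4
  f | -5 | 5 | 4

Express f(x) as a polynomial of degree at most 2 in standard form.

f(x) = -(11/8)x^2 + (31/4)x - 5

Build the Lagrange basis polynomials:
L_0(x) = (x - 2)(x - 4) / [8] = (1/8)x^2 - (3/4)x + 1
L_1(x) = x(x - 4) / [-4] = -(1/4)x^2 + x
L_2(x) = x(x - 2) / [8] = (1/8)x^2 - (1/4)x
f(x) = (-5)·L_0 + 5·L_1 + 4·L_2
  (-5)·L_0(x) = -(5/8)x^2 + (15/4)x - 5
  5·L_1(x) = -(5/4)x^2 + 5x
  4·L_2(x) = (1/2)x^2 - x
Adding term by term: -(11/8)x^2 + (31/4)x - 5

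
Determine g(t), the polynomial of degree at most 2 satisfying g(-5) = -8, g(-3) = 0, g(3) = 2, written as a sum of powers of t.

g(t) = -(11/24)t^2 + (1/3)t + 41/8

L_0(t) = (t + 3)(t - 3) / [16] = (1/16)t^2 - 9/16
L_1(t) = (t + 5)(t - 3) / [-12] = -(1/12)t^2 - (1/6)t + 5/4
L_2(t) = (t + 5)(t + 3) / [48] = (1/48)t^2 + (1/6)t + 5/16
g(t) = (-8)·L_0 + 0·L_1 + 2·L_2
  (-8)·L_0(t) = -(1/2)t^2 + 9/2
  0·L_1(t) = 0
  2·L_2(t) = (1/24)t^2 + (1/3)t + 5/8
Adding term by term: -(11/24)t^2 + (1/3)t + 41/8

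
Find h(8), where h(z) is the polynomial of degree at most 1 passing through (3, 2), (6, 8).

L_0(8) = (2)/[(-3)] = -2/3
L_1(8) = (5)/[(3)] = 5/3
Sum: 2·(-2/3) + 8·(5/3) = 12

12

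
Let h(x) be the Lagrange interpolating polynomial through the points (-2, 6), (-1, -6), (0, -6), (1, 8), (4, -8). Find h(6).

Evaluate each Lagrange basis at x = 6:
L_0(6) = (7)·(6)·(5)·(2)/[(-1)·(-2)·(-3)·(-6)] = 35/3
L_1(6) = (8)·(6)·(5)·(2)/[(1)·(-1)·(-2)·(-5)] = -48
L_2(6) = (8)·(7)·(5)·(2)/[(2)·(1)·(-1)·(-4)] = 70
L_3(6) = (8)·(7)·(6)·(2)/[(3)·(2)·(1)·(-3)] = -112/3
L_4(6) = (8)·(7)·(6)·(5)/[(6)·(5)·(4)·(3)] = 14/3
Sum: 6·(35/3) + (-6)·(-48) + (-6)·(70) + 8·(-112/3) + (-8)·(14/3) = -398

-398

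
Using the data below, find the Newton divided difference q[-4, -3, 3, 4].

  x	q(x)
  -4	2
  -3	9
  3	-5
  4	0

25/84

q[-4,-3] = (9 - 2) / (-3 - (-4)) = 7
q[-3,3] = (-5 - 9) / (3 - (-3)) = -7/3
q[3,4] = (0 - (-5)) / (4 - 3) = 5
q[-4,-3,3] = (-7/3 - 7) / (3 - (-4)) = -4/3
q[-3,3,4] = (5 - (-7/3)) / (4 - (-3)) = 22/21
q[-4,-3,3,4] = (22/21 - (-4/3)) / (4 - (-4)) = 25/84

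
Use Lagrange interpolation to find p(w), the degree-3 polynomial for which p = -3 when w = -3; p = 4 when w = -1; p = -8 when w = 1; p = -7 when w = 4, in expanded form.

p(w) = (437/840)w^3 - (57/70)w^2 - (5477/840)w - 83/70

Build the Lagrange basis polynomials:
L_0(w) = (w + 1)(w - 1)(w - 4) / [-56] = -(1/56)w^3 + (1/14)w^2 + (1/56)w - 1/14
L_1(w) = (w + 3)(w - 1)(w - 4) / [20] = (1/20)w^3 - (1/10)w^2 - (11/20)w + 3/5
L_2(w) = (w + 3)(w + 1)(w - 4) / [-24] = -(1/24)w^3 + (13/24)w + 1/2
L_3(w) = (w + 3)(w + 1)(w - 1) / [105] = (1/105)w^3 + (1/35)w^2 - (1/105)w - 1/35
p(w) = (-3)·L_0 + 4·L_1 + (-8)·L_2 + (-7)·L_3
  (-3)·L_0(w) = (3/56)w^3 - (3/14)w^2 - (3/56)w + 3/14
  4·L_1(w) = (1/5)w^3 - (2/5)w^2 - (11/5)w + 12/5
  (-8)·L_2(w) = (1/3)w^3 - (13/3)w - 4
  (-7)·L_3(w) = -(1/15)w^3 - (1/5)w^2 + (1/15)w + 1/5
Adding term by term: (437/840)w^3 - (57/70)w^2 - (5477/840)w - 83/70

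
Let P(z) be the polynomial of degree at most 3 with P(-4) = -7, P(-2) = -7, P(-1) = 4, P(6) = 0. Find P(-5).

1419/140

Evaluate each Lagrange basis at z = -5:
L_0(-5) = (-3)·(-4)·(-11)/[(-2)·(-3)·(-10)] = 11/5
L_1(-5) = (-1)·(-4)·(-11)/[(2)·(-1)·(-8)] = -11/4
L_2(-5) = (-1)·(-3)·(-11)/[(3)·(1)·(-7)] = 11/7
L_3(-5) = (-1)·(-3)·(-4)/[(10)·(8)·(7)] = -3/140
Sum: (-7)·(11/5) + (-7)·(-11/4) + 4·(11/7) + 0 = 1419/140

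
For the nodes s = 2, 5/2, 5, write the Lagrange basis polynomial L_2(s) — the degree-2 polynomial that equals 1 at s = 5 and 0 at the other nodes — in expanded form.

L_2(s) = (s - 2)(s - 5/2) / [(3)·(5/2)]
       = (s^2 - (9/2)s + 5) / (15/2)

L_2(s) = (2/15)s^2 - (3/5)s + 2/3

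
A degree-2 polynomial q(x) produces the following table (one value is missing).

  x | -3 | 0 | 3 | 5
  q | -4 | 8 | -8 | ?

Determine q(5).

The 3 known values determine q uniquely (degree ≤ 2).
Evaluate each Lagrange basis at x = 5:
L_0(5) = (5)·(2)/[(-3)·(-6)] = 5/9
L_1(5) = (8)·(2)/[(3)·(-3)] = -16/9
L_2(5) = (8)·(5)/[(6)·(3)] = 20/9
Sum: (-4)·(5/9) + 8·(-16/9) + (-8)·(20/9) = -308/9

-308/9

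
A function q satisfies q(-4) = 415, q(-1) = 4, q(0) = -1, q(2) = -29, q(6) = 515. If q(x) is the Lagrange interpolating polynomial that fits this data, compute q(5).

154

Evaluate each Lagrange basis at x = 5:
L_0(5) = (6)·(5)·(3)·(-1)/[(-3)·(-4)·(-6)·(-10)] = -1/8
L_1(5) = (9)·(5)·(3)·(-1)/[(3)·(-1)·(-3)·(-7)] = 15/7
L_2(5) = (9)·(6)·(3)·(-1)/[(4)·(1)·(-2)·(-6)] = -27/8
L_3(5) = (9)·(6)·(5)·(-1)/[(6)·(3)·(2)·(-4)] = 15/8
L_4(5) = (9)·(6)·(5)·(3)/[(10)·(7)·(6)·(4)] = 27/56
Sum: 415·(-1/8) + 4·(15/7) + (-1)·(-27/8) + (-29)·(15/8) + 515·(27/56) = 154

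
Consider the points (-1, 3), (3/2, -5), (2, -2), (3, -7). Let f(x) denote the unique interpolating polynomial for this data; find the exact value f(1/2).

Evaluate each Lagrange basis at x = 1/2:
L_0(1/2) = (-1)·(-3/2)·(-5/2)/[(-5/2)·(-3)·(-4)] = 1/8
L_1(1/2) = (3/2)·(-3/2)·(-5/2)/[(5/2)·(-1/2)·(-3/2)] = 3
L_2(1/2) = (3/2)·(-1)·(-5/2)/[(3)·(1/2)·(-1)] = -5/2
L_3(1/2) = (3/2)·(-1)·(-3/2)/[(4)·(3/2)·(1)] = 3/8
Sum: 3·(1/8) + (-5)·(3) + (-2)·(-5/2) + (-7)·(3/8) = -49/4

-49/4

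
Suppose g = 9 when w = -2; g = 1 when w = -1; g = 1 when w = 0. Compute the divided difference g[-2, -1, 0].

g[-2,-1] = (1 - 9) / (-1 - (-2)) = -8
g[-1,0] = (1 - 1) / (0 - (-1)) = 0
g[-2,-1,0] = (0 - (-8)) / (0 - (-2)) = 4

4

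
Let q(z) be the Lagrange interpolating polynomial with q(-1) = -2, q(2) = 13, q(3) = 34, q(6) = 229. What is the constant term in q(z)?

1

Build the Lagrange basis polynomials:
L_0(z) = (z - 2)(z - 3)(z - 6) / [-84] = -(1/84)z^3 + (11/84)z^2 - (3/7)z + 3/7
L_1(z) = (z + 1)(z - 3)(z - 6) / [12] = (1/12)z^3 - (2/3)z^2 + (3/4)z + 3/2
L_2(z) = (z + 1)(z - 2)(z - 6) / [-12] = -(1/12)z^3 + (7/12)z^2 - (1/3)z - 1
L_3(z) = (z + 1)(z - 2)(z - 3) / [84] = (1/84)z^3 - (1/21)z^2 + (1/84)z + 1/14
q(z) = (-2)·L_0 + 13·L_1 + 34·L_2 + 229·L_3
Only the constant term is needed; take it from each L_i and combine:
(-2)·(3/7) + 13·(3/2) + 34·(-1) + 229·(1/14) = 1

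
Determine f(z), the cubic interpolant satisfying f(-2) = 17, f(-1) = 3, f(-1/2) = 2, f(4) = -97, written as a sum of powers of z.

L_0(z) = (z + 1)(z + 1/2)(z - 4) / [-9] = -(1/9)z^3 + (5/18)z^2 + (11/18)z + 2/9
L_1(z) = (z + 2)(z + 1/2)(z - 4) / [5/2] = (2/5)z^3 - (3/5)z^2 - (18/5)z - 8/5
L_2(z) = (z + 2)(z + 1)(z - 4) / [-27/8] = -(8/27)z^3 + (8/27)z^2 + (80/27)z + 64/27
L_3(z) = (z + 2)(z + 1)(z + 1/2) / [135] = (1/135)z^3 + (7/270)z^2 + (7/270)z + 1/135
f(z) = 17·L_0 + 3·L_1 + 2·L_2 + (-97)·L_3
  17·L_0(z) = -(17/9)z^3 + (85/18)z^2 + (187/18)z + 34/9
  3·L_1(z) = (6/5)z^3 - (9/5)z^2 - (54/5)z - 24/5
  2·L_2(z) = -(16/27)z^3 + (16/27)z^2 + (160/27)z + 128/27
  (-97)·L_3(z) = -(97/135)z^3 - (679/270)z^2 - (679/270)z - 97/135
Adding term by term: -2z^3 + z^2 + 3z + 3

f(z) = -2z^3 + z^2 + 3z + 3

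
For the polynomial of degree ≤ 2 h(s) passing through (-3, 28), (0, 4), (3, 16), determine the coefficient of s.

-2

Build the Lagrange basis polynomials:
L_0(s) = s(s - 3) / [18] = (1/18)s^2 - (1/6)s
L_1(s) = (s + 3)(s - 3) / [-9] = -(1/9)s^2 + 1
L_2(s) = (s + 3)s / [18] = (1/18)s^2 + (1/6)s
h(s) = 28·L_0 + 4·L_1 + 16·L_2
Only the coefficient of s is needed; take it from each L_i and combine:
28·(-1/6) + 4·(0) + 16·(1/6) = -2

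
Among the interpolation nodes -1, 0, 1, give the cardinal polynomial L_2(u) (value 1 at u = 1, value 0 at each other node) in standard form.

L_2(u) = (u + 1)u / [(2)·(1)]
       = (u^2 + u) / (2)

L_2(u) = (1/2)u^2 + (1/2)u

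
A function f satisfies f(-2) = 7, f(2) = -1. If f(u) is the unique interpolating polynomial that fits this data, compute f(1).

1

L_0(1) = (-1)/[(-4)] = 1/4
L_1(1) = (3)/[(4)] = 3/4
Sum: 7·(1/4) + (-1)·(3/4) = 1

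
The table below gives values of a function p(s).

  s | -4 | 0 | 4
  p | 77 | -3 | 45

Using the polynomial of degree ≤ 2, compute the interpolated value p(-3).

L_0(-3) = (-3)·(-7)/[(-4)·(-8)] = 21/32
L_1(-3) = (1)·(-7)/[(4)·(-4)] = 7/16
L_2(-3) = (1)·(-3)/[(8)·(4)] = -3/32
Sum: 77·(21/32) + (-3)·(7/16) + 45·(-3/32) = 45

45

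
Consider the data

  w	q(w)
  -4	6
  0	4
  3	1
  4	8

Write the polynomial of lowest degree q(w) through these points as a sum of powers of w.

q(w) = (29/112)w^3 + (3/16)w^2 - (109/28)w + 4

Build the Lagrange basis polynomials:
L_0(w) = w(w - 3)(w - 4) / [-224] = -(1/224)w^3 + (1/32)w^2 - (3/56)w
L_1(w) = (w + 4)(w - 3)(w - 4) / [48] = (1/48)w^3 - (1/16)w^2 - (1/3)w + 1
L_2(w) = (w + 4)w(w - 4) / [-21] = -(1/21)w^3 + (16/21)w
L_3(w) = (w + 4)w(w - 3) / [32] = (1/32)w^3 + (1/32)w^2 - (3/8)w
q(w) = 6·L_0 + 4·L_1 + 1·L_2 + 8·L_3
  6·L_0(w) = -(3/112)w^3 + (3/16)w^2 - (9/28)w
  4·L_1(w) = (1/12)w^3 - (1/4)w^2 - (4/3)w + 4
  1·L_2(w) = -(1/21)w^3 + (16/21)w
  8·L_3(w) = (1/4)w^3 + (1/4)w^2 - 3w
Adding term by term: (29/112)w^3 + (3/16)w^2 - (109/28)w + 4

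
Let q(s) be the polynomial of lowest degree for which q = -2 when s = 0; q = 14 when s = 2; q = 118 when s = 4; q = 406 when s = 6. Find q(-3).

-71

L_0(-3) = (-5)·(-7)·(-9)/[(-2)·(-4)·(-6)] = 105/16
L_1(-3) = (-3)·(-7)·(-9)/[(2)·(-2)·(-4)] = -189/16
L_2(-3) = (-3)·(-5)·(-9)/[(4)·(2)·(-2)] = 135/16
L_3(-3) = (-3)·(-5)·(-7)/[(6)·(4)·(2)] = -35/16
Sum: (-2)·(105/16) + 14·(-189/16) + 118·(135/16) + 406·(-35/16) = -71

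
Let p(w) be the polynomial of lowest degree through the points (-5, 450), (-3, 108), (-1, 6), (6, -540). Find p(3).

-54

Evaluate each Lagrange basis at w = 3:
L_0(3) = (6)·(4)·(-3)/[(-2)·(-4)·(-11)] = 9/11
L_1(3) = (8)·(4)·(-3)/[(2)·(-2)·(-9)] = -8/3
L_2(3) = (8)·(6)·(-3)/[(4)·(2)·(-7)] = 18/7
L_3(3) = (8)·(6)·(4)/[(11)·(9)·(7)] = 64/231
Sum: 450·(9/11) + 108·(-8/3) + 6·(18/7) + (-540)·(64/231) = -54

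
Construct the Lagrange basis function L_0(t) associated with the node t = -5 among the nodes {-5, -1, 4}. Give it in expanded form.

L_0(t) = (1/36)t^2 - (1/12)t - 1/9

L_0(t) = (t + 1)(t - 4) / [(-4)·(-9)]
       = (t^2 - 3t - 4) / (36)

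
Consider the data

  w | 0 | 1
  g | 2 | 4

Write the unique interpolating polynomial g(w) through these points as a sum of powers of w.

L_0(w) = (w - 1) / [-1] = -w + 1
L_1(w) = w / [1] = w
g(w) = 2·L_0 + 4·L_1
  2·L_0(w) = -2w + 2
  4·L_1(w) = 4w
Adding term by term: 2w + 2

g(w) = 2w + 2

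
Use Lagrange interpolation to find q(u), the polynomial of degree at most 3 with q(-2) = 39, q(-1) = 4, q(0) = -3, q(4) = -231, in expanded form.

q(u) = -4u^3 + 2u^2 - u - 3

L_0(u) = (u + 1)u(u - 4) / [-12] = -(1/12)u^3 + (1/4)u^2 + (1/3)u
L_1(u) = (u + 2)u(u - 4) / [5] = (1/5)u^3 - (2/5)u^2 - (8/5)u
L_2(u) = (u + 2)(u + 1)(u - 4) / [-8] = -(1/8)u^3 + (1/8)u^2 + (5/4)u + 1
L_3(u) = (u + 2)(u + 1)u / [120] = (1/120)u^3 + (1/40)u^2 + (1/60)u
q(u) = 39·L_0 + 4·L_1 + (-3)·L_2 + (-231)·L_3
  39·L_0(u) = -(13/4)u^3 + (39/4)u^2 + 13u
  4·L_1(u) = (4/5)u^3 - (8/5)u^2 - (32/5)u
  (-3)·L_2(u) = (3/8)u^3 - (3/8)u^2 - (15/4)u - 3
  (-231)·L_3(u) = -(77/40)u^3 - (231/40)u^2 - (77/20)u
Adding term by term: -4u^3 + 2u^2 - u - 3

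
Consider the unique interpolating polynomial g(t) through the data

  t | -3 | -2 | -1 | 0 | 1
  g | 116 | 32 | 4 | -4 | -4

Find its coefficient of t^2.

L_0(t) = (t + 2)(t + 1)t(t - 1) / [24] = (1/24)t^4 + (1/12)t^3 - (1/24)t^2 - (1/12)t
L_1(t) = (t + 3)(t + 1)t(t - 1) / [-6] = -(1/6)t^4 - (1/2)t^3 + (1/6)t^2 + (1/2)t
L_2(t) = (t + 3)(t + 2)t(t - 1) / [4] = (1/4)t^4 + t^3 + (1/4)t^2 - (3/2)t
L_3(t) = (t + 3)(t + 2)(t + 1)(t - 1) / [-6] = -(1/6)t^4 - (5/6)t^3 - (5/6)t^2 + (5/6)t + 1
L_4(t) = (t + 3)(t + 2)(t + 1)t / [24] = (1/24)t^4 + (1/4)t^3 + (11/24)t^2 + (1/4)t
g(t) = 116·L_0 + 32·L_1 + 4·L_2 + (-4)·L_3 + (-4)·L_4
Only the coefficient of t^2 is needed; take it from each L_i and combine:
116·(-1/24) + 32·(1/6) + 4·(1/4) + (-4)·(-5/6) + (-4)·(11/24) = 3

3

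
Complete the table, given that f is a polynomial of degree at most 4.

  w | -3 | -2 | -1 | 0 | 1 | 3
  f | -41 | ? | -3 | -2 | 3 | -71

The 5 known values determine f uniquely (degree ≤ 4).
Evaluate each Lagrange basis at w = -2:
L_0(-2) = (-1)·(-2)·(-3)·(-5)/[(-2)·(-3)·(-4)·(-6)] = 5/24
L_1(-2) = (1)·(-2)·(-3)·(-5)/[(2)·(-1)·(-2)·(-4)] = 15/8
L_2(-2) = (1)·(-1)·(-3)·(-5)/[(3)·(1)·(-1)·(-3)] = -5/3
L_3(-2) = (1)·(-1)·(-2)·(-5)/[(4)·(2)·(1)·(-2)] = 5/8
L_4(-2) = (1)·(-1)·(-2)·(-3)/[(6)·(4)·(3)·(2)] = -1/24
Sum: (-41)·(5/24) + (-3)·(15/8) + (-2)·(-5/3) + 3·(5/8) + (-71)·(-1/24) = -6

-6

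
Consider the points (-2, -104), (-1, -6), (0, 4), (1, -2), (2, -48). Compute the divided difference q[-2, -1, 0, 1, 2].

q[-2,-1] = (-6 - (-104)) / (-1 - (-2)) = 98
q[-1,0] = (4 - (-6)) / (0 - (-1)) = 10
q[0,1] = (-2 - 4) / (1 - 0) = -6
q[1,2] = (-48 - (-2)) / (2 - 1) = -46
q[-2,-1,0] = (10 - 98) / (0 - (-2)) = -44
q[-1,0,1] = (-6 - 10) / (1 - (-1)) = -8
q[0,1,2] = (-46 - (-6)) / (2 - 0) = -20
q[-2,-1,0,1] = (-8 - (-44)) / (1 - (-2)) = 12
q[-1,0,1,2] = (-20 - (-8)) / (2 - (-1)) = -4
q[-2,-1,0,1,2] = (-4 - 12) / (2 - (-2)) = -4

-4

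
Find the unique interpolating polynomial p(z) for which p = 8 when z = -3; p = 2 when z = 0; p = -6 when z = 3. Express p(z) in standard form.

L_0(z) = z(z - 3) / [18] = (1/18)z^2 - (1/6)z
L_1(z) = (z + 3)(z - 3) / [-9] = -(1/9)z^2 + 1
L_2(z) = (z + 3)z / [18] = (1/18)z^2 + (1/6)z
p(z) = 8·L_0 + 2·L_1 + (-6)·L_2
  8·L_0(z) = (4/9)z^2 - (4/3)z
  2·L_1(z) = -(2/9)z^2 + 2
  (-6)·L_2(z) = -(1/3)z^2 - z
Adding term by term: -(1/9)z^2 - (7/3)z + 2

p(z) = -(1/9)z^2 - (7/3)z + 2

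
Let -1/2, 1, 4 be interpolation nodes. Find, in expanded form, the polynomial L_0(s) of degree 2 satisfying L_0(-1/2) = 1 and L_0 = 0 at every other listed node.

L_0(s) = (s - 1)(s - 4) / [(-3/2)·(-9/2)]
       = (s^2 - 5s + 4) / (27/4)

L_0(s) = (4/27)s^2 - (20/27)s + 16/27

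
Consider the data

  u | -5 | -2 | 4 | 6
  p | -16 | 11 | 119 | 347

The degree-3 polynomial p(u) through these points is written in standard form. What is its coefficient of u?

-2

L_0(u) = (u + 2)(u - 4)(u - 6) / [-297] = -(1/297)u^3 + (8/297)u^2 - (4/297)u - 16/99
L_1(u) = (u + 5)(u - 4)(u - 6) / [144] = (1/144)u^3 - (5/144)u^2 - (13/72)u + 5/6
L_2(u) = (u + 5)(u + 2)(u - 6) / [-108] = -(1/108)u^3 - (1/108)u^2 + (8/27)u + 5/9
L_3(u) = (u + 5)(u + 2)(u - 4) / [176] = (1/176)u^3 + (3/176)u^2 - (9/88)u - 5/22
p(u) = (-16)·L_0 + 11·L_1 + 119·L_2 + 347·L_3
Only the coefficient of u is needed; take it from each L_i and combine:
(-16)·(-4/297) + 11·(-13/72) + 119·(8/27) + 347·(-9/88) = -2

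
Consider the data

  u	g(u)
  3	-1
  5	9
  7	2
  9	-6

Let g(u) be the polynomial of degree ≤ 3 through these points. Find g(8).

-23/8

L_0(8) = (3)·(1)·(-1)/[(-2)·(-4)·(-6)] = 1/16
L_1(8) = (5)·(1)·(-1)/[(2)·(-2)·(-4)] = -5/16
L_2(8) = (5)·(3)·(-1)/[(4)·(2)·(-2)] = 15/16
L_3(8) = (5)·(3)·(1)/[(6)·(4)·(2)] = 5/16
Sum: (-1)·(1/16) + 9·(-5/16) + 2·(15/16) + (-6)·(5/16) = -23/8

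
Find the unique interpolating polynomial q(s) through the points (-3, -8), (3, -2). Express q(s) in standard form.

L_0(s) = (s - 3) / [-6] = -(1/6)s + 1/2
L_1(s) = (s + 3) / [6] = (1/6)s + 1/2
q(s) = (-8)·L_0 + (-2)·L_1
  (-8)·L_0(s) = (4/3)s - 4
  (-2)·L_1(s) = -(1/3)s - 1
Adding term by term: s - 5

q(s) = s - 5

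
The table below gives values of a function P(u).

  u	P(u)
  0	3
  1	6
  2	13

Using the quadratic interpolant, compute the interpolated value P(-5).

48

Evaluate each Lagrange basis at u = -5:
L_0(-5) = (-6)·(-7)/[(-1)·(-2)] = 21
L_1(-5) = (-5)·(-7)/[(1)·(-1)] = -35
L_2(-5) = (-5)·(-6)/[(2)·(1)] = 15
Sum: 3·(21) + 6·(-35) + 13·(15) = 48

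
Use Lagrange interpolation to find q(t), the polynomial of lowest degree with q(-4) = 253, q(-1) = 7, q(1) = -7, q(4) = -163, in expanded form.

Build the Lagrange basis polynomials:
L_0(t) = (t + 1)(t - 1)(t - 4) / [-120] = -(1/120)t^3 + (1/30)t^2 + (1/120)t - 1/30
L_1(t) = (t + 4)(t - 1)(t - 4) / [30] = (1/30)t^3 - (1/30)t^2 - (8/15)t + 8/15
L_2(t) = (t + 4)(t + 1)(t - 4) / [-30] = -(1/30)t^3 - (1/30)t^2 + (8/15)t + 8/15
L_3(t) = (t + 4)(t + 1)(t - 1) / [120] = (1/120)t^3 + (1/30)t^2 - (1/120)t - 1/30
q(t) = 253·L_0 + 7·L_1 + (-7)·L_2 + (-163)·L_3
  253·L_0(t) = -(253/120)t^3 + (253/30)t^2 + (253/120)t - 253/30
  7·L_1(t) = (7/30)t^3 - (7/30)t^2 - (56/15)t + 56/15
  (-7)·L_2(t) = (7/30)t^3 + (7/30)t^2 - (56/15)t - 56/15
  (-163)·L_3(t) = -(163/120)t^3 - (163/30)t^2 + (163/120)t + 163/30
Adding term by term: -3t^3 + 3t^2 - 4t - 3

q(t) = -3t^3 + 3t^2 - 4t - 3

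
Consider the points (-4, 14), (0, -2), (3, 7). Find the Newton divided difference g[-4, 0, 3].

1

g[-4,0] = (-2 - 14) / (0 - (-4)) = -4
g[0,3] = (7 - (-2)) / (3 - 0) = 3
g[-4,0,3] = (3 - (-4)) / (3 - (-4)) = 1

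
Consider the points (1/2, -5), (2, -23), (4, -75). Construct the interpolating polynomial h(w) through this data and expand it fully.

L_0(w) = (w - 2)(w - 4) / [21/4] = (4/21)w^2 - (8/7)w + 32/21
L_1(w) = (w - 1/2)(w - 4) / [-3] = -(1/3)w^2 + (3/2)w - 2/3
L_2(w) = (w - 1/2)(w - 2) / [7] = (1/7)w^2 - (5/14)w + 1/7
h(w) = (-5)·L_0 + (-23)·L_1 + (-75)·L_2
  (-5)·L_0(w) = -(20/21)w^2 + (40/7)w - 160/21
  (-23)·L_1(w) = (23/3)w^2 - (69/2)w + 46/3
  (-75)·L_2(w) = -(75/7)w^2 + (375/14)w - 75/7
Adding term by term: -4w^2 - 2w - 3

h(w) = -4w^2 - 2w - 3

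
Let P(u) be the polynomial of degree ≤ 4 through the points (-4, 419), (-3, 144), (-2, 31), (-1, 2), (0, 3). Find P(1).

Evaluate each Lagrange basis at u = 1:
L_0(1) = (4)·(3)·(2)·(1)/[(-1)·(-2)·(-3)·(-4)] = 1
L_1(1) = (5)·(3)·(2)·(1)/[(1)·(-1)·(-2)·(-3)] = -5
L_2(1) = (5)·(4)·(2)·(1)/[(2)·(1)·(-1)·(-2)] = 10
L_3(1) = (5)·(4)·(3)·(1)/[(3)·(2)·(1)·(-1)] = -10
L_4(1) = (5)·(4)·(3)·(2)/[(4)·(3)·(2)·(1)] = 5
Sum: 419·(1) + 144·(-5) + 31·(10) + 2·(-10) + 3·(5) = 4

4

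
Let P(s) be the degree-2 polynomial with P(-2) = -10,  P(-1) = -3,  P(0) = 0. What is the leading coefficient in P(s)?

The leading coefficient equals the top divided difference P[-2,-1,0].
P[-2,-1] = (-3 - (-10)) / (-1 - (-2)) = 7
P[-1,0] = (0 - (-3)) / (0 - (-1)) = 3
P[-2,-1,0] = (3 - 7) / (0 - (-2)) = -2

-2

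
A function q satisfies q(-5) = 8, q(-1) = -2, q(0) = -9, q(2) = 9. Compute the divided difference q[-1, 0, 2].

q[-1,0] = (-9 - (-2)) / (0 - (-1)) = -7
q[0,2] = (9 - (-9)) / (2 - 0) = 9
q[-1,0,2] = (9 - (-7)) / (2 - (-1)) = 16/3

16/3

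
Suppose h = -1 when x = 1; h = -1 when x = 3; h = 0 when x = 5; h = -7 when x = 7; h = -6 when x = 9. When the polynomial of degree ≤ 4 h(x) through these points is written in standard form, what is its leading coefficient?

L_0(x) = (x - 3)(x - 5)(x - 7)(x - 9) / [384] = (1/384)x^4 - (1/16)x^3 + (103/192)x^2 - (31/16)x + 315/128
L_1(x) = (x - 1)(x - 5)(x - 7)(x - 9) / [-96] = -(1/96)x^4 + (11/48)x^3 - (41/24)x^2 + (229/48)x - 105/32
L_2(x) = (x - 1)(x - 3)(x - 7)(x - 9) / [64] = (1/64)x^4 - (5/16)x^3 + (65/32)x^2 - (75/16)x + 189/64
L_3(x) = (x - 1)(x - 3)(x - 5)(x - 9) / [-96] = -(1/96)x^4 + (3/16)x^3 - (13/12)x^2 + (37/16)x - 45/32
L_4(x) = (x - 1)(x - 3)(x - 5)(x - 7) / [384] = (1/384)x^4 - (1/24)x^3 + (43/192)x^2 - (11/24)x + 35/128
h(x) = (-1)·L_0 + (-1)·L_1 + 0·L_2 + (-7)·L_3 + (-6)·L_4
Only the coefficient of x^4 is needed; take it from each L_i and combine:
(-1)·(1/384) + (-1)·(-1/96) + 0·(1/64) + (-7)·(-1/96) + (-6)·(1/384) = 25/384

25/384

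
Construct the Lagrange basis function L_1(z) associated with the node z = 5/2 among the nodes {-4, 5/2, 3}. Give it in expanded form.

L_1(z) = -(4/13)z^2 - (4/13)z + 48/13

L_1(z) = (z + 4)(z - 3) / [(13/2)·(-1/2)]
       = (z^2 + z - 12) / (-13/4)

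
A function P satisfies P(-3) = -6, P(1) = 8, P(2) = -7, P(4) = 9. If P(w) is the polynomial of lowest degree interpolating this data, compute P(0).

Using Newton's divided-difference form:
P[-3,1] = (8 - (-6)) / (1 - (-3)) = 7/2
P[1,2] = (-7 - 8) / (2 - 1) = -15
P[2,4] = (9 - (-7)) / (4 - 2) = 8
P[-3,1,2] = (-15 - 7/2) / (2 - (-3)) = -37/10
P[1,2,4] = (8 - (-15)) / (4 - 1) = 23/3
P[-3,1,2,4] = (23/3 - (-37/10)) / (4 - (-3)) = 341/210
P(0) = -6 + (7/2)·(3) + (-37/10)·(3)·(-1) + (341/210)·(3)·(-1)·(-2) = 887/35

887/35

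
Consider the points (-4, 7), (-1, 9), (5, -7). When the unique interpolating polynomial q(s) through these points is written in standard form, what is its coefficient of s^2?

-10/27

L_0(s) = (s + 1)(s - 5) / [27] = (1/27)s^2 - (4/27)s - 5/27
L_1(s) = (s + 4)(s - 5) / [-18] = -(1/18)s^2 + (1/18)s + 10/9
L_2(s) = (s + 4)(s + 1) / [54] = (1/54)s^2 + (5/54)s + 2/27
q(s) = 7·L_0 + 9·L_1 + (-7)·L_2
Only the coefficient of s^2 is needed; take it from each L_i and combine:
7·(1/27) + 9·(-1/18) + (-7)·(1/54) = -10/27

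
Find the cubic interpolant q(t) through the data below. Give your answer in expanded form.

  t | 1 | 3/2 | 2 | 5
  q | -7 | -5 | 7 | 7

q(t) = -(47/7)t^3 + (703/14)t^2 - (1255/14)t + 274/7

L_0(t) = (t - 3/2)(t - 2)(t - 5) / [-2] = -(1/2)t^3 + (17/4)t^2 - (41/4)t + 15/2
L_1(t) = (t - 1)(t - 2)(t - 5) / [7/8] = (8/7)t^3 - (64/7)t^2 + (136/7)t - 80/7
L_2(t) = (t - 1)(t - 3/2)(t - 5) / [-3/2] = -(2/3)t^3 + 5t^2 - (28/3)t + 5
L_3(t) = (t - 1)(t - 3/2)(t - 2) / [42] = (1/42)t^3 - (3/28)t^2 + (13/84)t - 1/14
q(t) = (-7)·L_0 + (-5)·L_1 + 7·L_2 + 7·L_3
  (-7)·L_0(t) = (7/2)t^3 - (119/4)t^2 + (287/4)t - 105/2
  (-5)·L_1(t) = -(40/7)t^3 + (320/7)t^2 - (680/7)t + 400/7
  7·L_2(t) = -(14/3)t^3 + 35t^2 - (196/3)t + 35
  7·L_3(t) = (1/6)t^3 - (3/4)t^2 + (13/12)t - 1/2
Adding term by term: -(47/7)t^3 + (703/14)t^2 - (1255/14)t + 274/7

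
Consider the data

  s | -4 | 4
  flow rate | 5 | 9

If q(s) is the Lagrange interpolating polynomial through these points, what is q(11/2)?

39/4

L_0(11/2) = (3/2)/[(-8)] = -3/16
L_1(11/2) = (19/2)/[(8)] = 19/16
Sum: 5·(-3/16) + 9·(19/16) = 39/4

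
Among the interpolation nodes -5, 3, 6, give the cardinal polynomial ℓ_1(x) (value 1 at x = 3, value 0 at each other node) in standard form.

ℓ_1(x) = -(1/24)x^2 + (1/24)x + 5/4

ℓ_1(x) = (x + 5)(x - 6) / [(8)·(-3)]
       = (x^2 - x - 30) / (-24)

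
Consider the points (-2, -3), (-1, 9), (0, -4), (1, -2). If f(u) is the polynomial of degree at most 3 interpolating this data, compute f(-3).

Using Newton's divided-difference form:
f[-2,-1] = (9 - (-3)) / (-1 - (-2)) = 12
f[-1,0] = (-4 - 9) / (0 - (-1)) = -13
f[0,1] = (-2 - (-4)) / (1 - 0) = 2
f[-2,-1,0] = (-13 - 12) / (0 - (-2)) = -25/2
f[-1,0,1] = (2 - (-13)) / (1 - (-1)) = 15/2
f[-2,-1,0,1] = (15/2 - (-25/2)) / (1 - (-2)) = 20/3
f(-3) = -3 + 12·(-1) + (-25/2)·(-1)·(-2) + (20/3)·(-1)·(-2)·(-3) = -80

-80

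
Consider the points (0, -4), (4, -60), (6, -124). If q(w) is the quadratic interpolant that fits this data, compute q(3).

Evaluate each Lagrange basis at w = 3:
L_0(3) = (-1)·(-3)/[(-4)·(-6)] = 1/8
L_1(3) = (3)·(-3)/[(4)·(-2)] = 9/8
L_2(3) = (3)·(-1)/[(6)·(2)] = -1/4
Sum: (-4)·(1/8) + (-60)·(9/8) + (-124)·(-1/4) = -37

-37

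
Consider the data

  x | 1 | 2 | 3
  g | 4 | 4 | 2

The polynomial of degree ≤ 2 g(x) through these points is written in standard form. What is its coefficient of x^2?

-1

The leading coefficient equals the top divided difference g[1,2,3].
g[1,2] = (4 - 4) / (2 - 1) = 0
g[2,3] = (2 - 4) / (3 - 2) = -2
g[1,2,3] = (-2 - 0) / (3 - 1) = -1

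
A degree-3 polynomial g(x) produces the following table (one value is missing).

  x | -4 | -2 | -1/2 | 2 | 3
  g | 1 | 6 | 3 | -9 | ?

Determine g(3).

-349/24

The 4 known values determine g uniquely (degree ≤ 3).
Evaluate each Lagrange basis at x = 3:
L_0(3) = (5)·(7/2)·(1)/[(-2)·(-7/2)·(-6)] = -5/12
L_1(3) = (7)·(7/2)·(1)/[(2)·(-3/2)·(-4)] = 49/24
L_2(3) = (7)·(5)·(1)/[(7/2)·(3/2)·(-5/2)] = -8/3
L_3(3) = (7)·(5)·(7/2)/[(6)·(4)·(5/2)] = 49/24
Sum: 1·(-5/12) + 6·(49/24) + 3·(-8/3) + (-9)·(49/24) = -349/24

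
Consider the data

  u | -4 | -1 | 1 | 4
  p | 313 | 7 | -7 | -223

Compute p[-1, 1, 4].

-13

p[-1,1] = (-7 - 7) / (1 - (-1)) = -7
p[1,4] = (-223 - (-7)) / (4 - 1) = -72
p[-1,1,4] = (-72 - (-7)) / (4 - (-1)) = -13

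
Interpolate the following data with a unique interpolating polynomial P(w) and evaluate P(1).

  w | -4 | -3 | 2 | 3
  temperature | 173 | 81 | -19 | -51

-7

Using Newton's divided-difference form:
P[-4,-3] = (81 - 173) / (-3 - (-4)) = -92
P[-3,2] = (-19 - 81) / (2 - (-3)) = -20
P[2,3] = (-51 - (-19)) / (3 - 2) = -32
P[-4,-3,2] = (-20 - (-92)) / (2 - (-4)) = 12
P[-3,2,3] = (-32 - (-20)) / (3 - (-3)) = -2
P[-4,-3,2,3] = (-2 - 12) / (3 - (-4)) = -2
P(1) = 173 + (-92)·(5) + 12·(5)·(4) + (-2)·(5)·(4)·(-1) = -7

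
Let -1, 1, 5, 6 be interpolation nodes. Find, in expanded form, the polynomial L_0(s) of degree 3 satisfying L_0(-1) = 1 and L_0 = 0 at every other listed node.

L_0(s) = -(1/84)s^3 + (1/7)s^2 - (41/84)s + 5/14

L_0(s) = (s - 1)(s - 5)(s - 6) / [(-2)·(-6)·(-7)]
       = (s^3 - 12s^2 + 41s - 30) / (-84)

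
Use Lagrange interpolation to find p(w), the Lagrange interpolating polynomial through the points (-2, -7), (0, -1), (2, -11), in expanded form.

p(w) = -2w^2 - w - 1

L_0(w) = w(w - 2) / [8] = (1/8)w^2 - (1/4)w
L_1(w) = (w + 2)(w - 2) / [-4] = -(1/4)w^2 + 1
L_2(w) = (w + 2)w / [8] = (1/8)w^2 + (1/4)w
p(w) = (-7)·L_0 + (-1)·L_1 + (-11)·L_2
  (-7)·L_0(w) = -(7/8)w^2 + (7/4)w
  (-1)·L_1(w) = (1/4)w^2 - 1
  (-11)·L_2(w) = -(11/8)w^2 - (11/4)w
Adding term by term: -2w^2 - w - 1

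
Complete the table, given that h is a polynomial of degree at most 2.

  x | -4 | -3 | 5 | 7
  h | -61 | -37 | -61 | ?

The 3 known values determine h uniquely (degree ≤ 2).
Evaluate each Lagrange basis at x = 7:
L_0(7) = (10)·(2)/[(-1)·(-9)] = 20/9
L_1(7) = (11)·(2)/[(1)·(-8)] = -11/4
L_2(7) = (11)·(10)/[(9)·(8)] = 55/36
Sum: (-61)·(20/9) + (-37)·(-11/4) + (-61)·(55/36) = -127

-127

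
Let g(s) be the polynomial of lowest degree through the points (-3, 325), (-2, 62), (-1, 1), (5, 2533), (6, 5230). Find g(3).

L_0(3) = (5)·(4)·(-2)·(-3)/[(-1)·(-2)·(-8)·(-9)] = 5/6
L_1(3) = (6)·(4)·(-2)·(-3)/[(1)·(-1)·(-7)·(-8)] = -18/7
L_2(3) = (6)·(5)·(-2)·(-3)/[(2)·(1)·(-6)·(-7)] = 15/7
L_3(3) = (6)·(5)·(4)·(-3)/[(8)·(7)·(6)·(-1)] = 15/14
L_4(3) = (6)·(5)·(4)·(-2)/[(9)·(8)·(7)·(1)] = -10/21
Sum: 325·(5/6) + 62·(-18/7) + 1·(15/7) + 2533·(15/14) + 5230·(-10/21) = 337

337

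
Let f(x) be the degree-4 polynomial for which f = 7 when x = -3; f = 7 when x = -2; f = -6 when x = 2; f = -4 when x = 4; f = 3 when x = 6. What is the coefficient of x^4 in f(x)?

Build the Lagrange basis polynomials:
L_0(x) = (x + 2)(x - 2)(x - 4)(x - 6) / [315] = (1/315)x^4 - (2/63)x^3 + (4/63)x^2 + (8/63)x - 32/105
L_1(x) = (x + 3)(x - 2)(x - 4)(x - 6) / [-192] = -(1/192)x^4 + (3/64)x^3 - (1/24)x^2 - (7/16)x + 3/4
L_2(x) = (x + 3)(x + 2)(x - 4)(x - 6) / [160] = (1/160)x^4 - (1/32)x^3 - (1/8)x^2 + (3/8)x + 9/10
L_3(x) = (x + 3)(x + 2)(x - 2)(x - 6) / [-168] = -(1/168)x^4 + (1/56)x^3 + (11/84)x^2 - (1/14)x - 3/7
L_4(x) = (x + 3)(x + 2)(x - 2)(x - 4) / [576] = (1/576)x^4 - (1/576)x^3 - (1/36)x^2 + (1/144)x + 1/12
f(x) = 7·L_0 + 7·L_1 + (-6)·L_2 + (-4)·L_3 + 3·L_4
Only the coefficient of x^4 is needed; take it from each L_i and combine:
7·(1/315) + 7·(-1/192) + (-6)·(1/160) + (-4)·(-1/168) + 3·(1/576) = -229/10080

-229/10080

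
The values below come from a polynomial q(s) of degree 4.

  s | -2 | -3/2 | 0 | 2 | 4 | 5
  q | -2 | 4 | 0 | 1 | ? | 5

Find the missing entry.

1629/91

The 5 known values determine q uniquely (degree ≤ 4).
Evaluate each Lagrange basis at s = 4:
L_0(4) = (11/2)·(4)·(2)·(-1)/[(-1/2)·(-2)·(-4)·(-7)] = -11/7
L_1(4) = (6)·(4)·(2)·(-1)/[(1/2)·(-3/2)·(-7/2)·(-13/2)] = 256/91
L_2(4) = (6)·(11/2)·(2)·(-1)/[(2)·(3/2)·(-2)·(-5)] = -11/5
L_3(4) = (6)·(11/2)·(4)·(-1)/[(4)·(7/2)·(2)·(-3)] = 11/7
L_4(4) = (6)·(11/2)·(4)·(2)/[(7)·(13/2)·(5)·(3)] = 176/455
Sum: (-2)·(-11/7) + 4·(256/91) + 0 + 1·(11/7) + 5·(176/455) = 1629/91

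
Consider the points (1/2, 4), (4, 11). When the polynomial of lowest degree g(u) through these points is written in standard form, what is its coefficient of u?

2

The leading coefficient equals the top divided difference g[1/2,4].
g[1/2,4] = (11 - 4) / (4 - 1/2) = 2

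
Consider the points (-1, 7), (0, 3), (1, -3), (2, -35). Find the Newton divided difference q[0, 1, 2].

-13

q[0,1] = (-3 - 3) / (1 - 0) = -6
q[1,2] = (-35 - (-3)) / (2 - 1) = -32
q[0,1,2] = (-32 - (-6)) / (2 - 0) = -13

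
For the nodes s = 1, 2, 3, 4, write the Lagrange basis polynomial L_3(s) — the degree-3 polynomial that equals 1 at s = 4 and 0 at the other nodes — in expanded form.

L_3(s) = (s - 1)(s - 2)(s - 3) / [(3)·(2)·(1)]
       = (s^3 - 6s^2 + 11s - 6) / (6)

L_3(s) = (1/6)s^3 - s^2 + (11/6)s - 1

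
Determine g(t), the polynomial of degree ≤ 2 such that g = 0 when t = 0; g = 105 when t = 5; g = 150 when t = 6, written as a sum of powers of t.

g(t) = 4t^2 + t

Build the Lagrange basis polynomials:
L_0(t) = (t - 5)(t - 6) / [30] = (1/30)t^2 - (11/30)t + 1
L_1(t) = t(t - 6) / [-5] = -(1/5)t^2 + (6/5)t
L_2(t) = t(t - 5) / [6] = (1/6)t^2 - (5/6)t
g(t) = 0·L_0 + 105·L_1 + 150·L_2
  0·L_0(t) = 0
  105·L_1(t) = -21t^2 + 126t
  150·L_2(t) = 25t^2 - 125t
Adding term by term: 4t^2 + t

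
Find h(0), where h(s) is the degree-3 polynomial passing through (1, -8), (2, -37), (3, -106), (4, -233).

Evaluate each Lagrange basis at s = 0:
L_0(0) = (-2)·(-3)·(-4)/[(-1)·(-2)·(-3)] = 4
L_1(0) = (-1)·(-3)·(-4)/[(1)·(-1)·(-2)] = -6
L_2(0) = (-1)·(-2)·(-4)/[(2)·(1)·(-1)] = 4
L_3(0) = (-1)·(-2)·(-3)/[(3)·(2)·(1)] = -1
Sum: (-8)·(4) + (-37)·(-6) + (-106)·(4) + (-233)·(-1) = -1

-1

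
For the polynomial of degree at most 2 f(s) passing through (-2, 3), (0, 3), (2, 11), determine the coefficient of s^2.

Build the Lagrange basis polynomials:
L_0(s) = s(s - 2) / [8] = (1/8)s^2 - (1/4)s
L_1(s) = (s + 2)(s - 2) / [-4] = -(1/4)s^2 + 1
L_2(s) = (s + 2)s / [8] = (1/8)s^2 + (1/4)s
f(s) = 3·L_0 + 3·L_1 + 11·L_2
Only the coefficient of s^2 is needed; take it from each L_i and combine:
3·(1/8) + 3·(-1/4) + 11·(1/8) = 1

1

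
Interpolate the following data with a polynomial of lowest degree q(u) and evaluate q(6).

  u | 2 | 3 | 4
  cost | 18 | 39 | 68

Evaluate each Lagrange basis at u = 6:
L_0(6) = (3)·(2)/[(-1)·(-2)] = 3
L_1(6) = (4)·(2)/[(1)·(-1)] = -8
L_2(6) = (4)·(3)/[(2)·(1)] = 6
Sum: 18·(3) + 39·(-8) + 68·(6) = 150

150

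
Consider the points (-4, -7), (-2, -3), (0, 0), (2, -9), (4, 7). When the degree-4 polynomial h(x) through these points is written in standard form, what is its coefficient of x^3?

13/48

L_0(x) = (x + 2)x(x - 2)(x - 4) / [384] = (1/384)x^4 - (1/96)x^3 - (1/96)x^2 + (1/24)x
L_1(x) = (x + 4)x(x - 2)(x - 4) / [-96] = -(1/96)x^4 + (1/48)x^3 + (1/6)x^2 - (1/3)x
L_2(x) = (x + 4)(x + 2)(x - 2)(x - 4) / [64] = (1/64)x^4 - (5/16)x^2 + 1
L_3(x) = (x + 4)(x + 2)x(x - 4) / [-96] = -(1/96)x^4 - (1/48)x^3 + (1/6)x^2 + (1/3)x
L_4(x) = (x + 4)(x + 2)x(x - 2) / [384] = (1/384)x^4 + (1/96)x^3 - (1/96)x^2 - (1/24)x
h(x) = (-7)·L_0 + (-3)·L_1 + 0·L_2 + (-9)·L_3 + 7·L_4
Only the coefficient of x^3 is needed; take it from each L_i and combine:
(-7)·(-1/96) + (-3)·(1/48) + 0·(0) + (-9)·(-1/48) + 7·(1/96) = 13/48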